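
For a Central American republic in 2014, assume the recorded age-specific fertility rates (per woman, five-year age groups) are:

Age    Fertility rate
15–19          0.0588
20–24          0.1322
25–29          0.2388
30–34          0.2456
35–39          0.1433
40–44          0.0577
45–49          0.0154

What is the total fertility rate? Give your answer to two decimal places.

4.46

Sum of ASFRs = 0.0588 + 0.1322 + 0.2388 + 0.2456 + 0.1433 + 0.0577 + 0.0154 = 0.8918
TFR = 5 × 0.8918 = 4.459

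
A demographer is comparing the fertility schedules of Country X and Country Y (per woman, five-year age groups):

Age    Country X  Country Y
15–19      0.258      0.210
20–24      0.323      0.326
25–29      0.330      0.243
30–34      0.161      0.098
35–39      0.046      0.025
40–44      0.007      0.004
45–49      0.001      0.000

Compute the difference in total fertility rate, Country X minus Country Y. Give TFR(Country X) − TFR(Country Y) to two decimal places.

Country X:
  Sum of ASFRs = 0.258 + 0.323 + 0.330 + 0.161 + 0.046 + 0.007 + 0.001 = 1.126
  TFR = 5 × 1.126 = 5.63
Country Y:
  Sum of ASFRs = 0.210 + 0.326 + 0.243 + 0.098 + 0.025 + 0.004 + 0.000 = 0.906
  TFR = 5 × 0.906 = 4.53
Difference = 5.63 − 4.53 = 1.1

1.10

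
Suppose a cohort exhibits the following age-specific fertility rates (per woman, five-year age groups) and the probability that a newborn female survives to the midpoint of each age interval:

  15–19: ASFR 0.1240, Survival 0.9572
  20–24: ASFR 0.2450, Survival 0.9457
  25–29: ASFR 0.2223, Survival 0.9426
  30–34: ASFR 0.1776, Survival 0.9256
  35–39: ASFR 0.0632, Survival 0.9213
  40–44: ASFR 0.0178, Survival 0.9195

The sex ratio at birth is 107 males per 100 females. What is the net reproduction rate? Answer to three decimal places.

1.930

Proportion female at birth = 100 / (100 + 107) = 0.48309.
Per-age-group product (5 × ASFR × survival probability):
  15–19: 5 × 0.1240 × 0.9572 = 0.59346
  20–24: 5 × 0.2450 × 0.9457 = 1.15848
  25–29: 5 × 0.2223 × 0.9426 = 1.04770
  30–34: 5 × 0.1776 × 0.9256 = 0.82193
  35–39: 5 × 0.0632 × 0.9213 = 0.29113
  40–44: 5 × 0.0178 × 0.9195 = 0.08184
Sum = 3.99454
NRR = 0.48309 × 3.99454 = 1.92972
An NRR exceeding 1 indicates intrinsic growth under these rates.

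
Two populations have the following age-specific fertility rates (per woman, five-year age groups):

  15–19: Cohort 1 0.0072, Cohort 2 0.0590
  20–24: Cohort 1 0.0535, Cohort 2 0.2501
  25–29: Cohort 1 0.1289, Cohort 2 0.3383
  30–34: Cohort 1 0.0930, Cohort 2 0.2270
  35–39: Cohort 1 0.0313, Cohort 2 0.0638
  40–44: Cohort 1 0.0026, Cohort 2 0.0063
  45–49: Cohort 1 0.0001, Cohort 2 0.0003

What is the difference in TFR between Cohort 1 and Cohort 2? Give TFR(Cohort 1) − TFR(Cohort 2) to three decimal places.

-3.141

Cohort 1:
  Sum of ASFRs = 0.0072 + 0.0535 + 0.1289 + 0.0930 + 0.0313 + 0.0026 + 0.0001 = 0.3166
  TFR = 5 × 0.3166 = 1.583
Cohort 2:
  Sum of ASFRs = 0.0590 + 0.2501 + 0.3383 + 0.2270 + 0.0638 + 0.0063 + 0.0003 = 0.9448
  TFR = 5 × 0.9448 = 4.724
Difference = 1.583 − 4.724 = -3.141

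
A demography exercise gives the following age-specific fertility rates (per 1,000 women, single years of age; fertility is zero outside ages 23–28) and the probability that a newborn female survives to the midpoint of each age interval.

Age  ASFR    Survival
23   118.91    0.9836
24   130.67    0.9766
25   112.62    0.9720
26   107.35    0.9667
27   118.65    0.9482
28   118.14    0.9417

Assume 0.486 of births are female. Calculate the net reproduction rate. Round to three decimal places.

0.331

Proportion female at birth = 0.486.
Weighting each age-specific rate by interval width and survival:
  23: 1 × 118.91/1000 × 0.9836 = 0.11696
  24: 1 × 130.67/1000 × 0.9766 = 0.12761
  25: 1 × 112.62/1000 × 0.9720 = 0.10947
  26: 1 × 107.35/1000 × 0.9667 = 0.10378
  27: 1 × 118.65/1000 × 0.9482 = 0.11250
  28: 1 × 118.14/1000 × 0.9417 = 0.11125
Sum = 0.68157
NRR = 0.486 × 0.68157 = 0.33124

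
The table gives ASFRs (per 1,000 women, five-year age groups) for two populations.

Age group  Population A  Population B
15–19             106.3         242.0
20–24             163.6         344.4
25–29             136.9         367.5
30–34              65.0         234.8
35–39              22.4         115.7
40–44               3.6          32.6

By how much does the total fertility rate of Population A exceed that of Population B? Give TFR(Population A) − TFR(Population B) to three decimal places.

-4.196

Population A:
  Sum of ASFRs = 106.3 + 163.6 + 136.9 + 65.0 + 22.4 + 3.6 = 497.8
  TFR = 5 × 497.8 / 1000 = 2.489
Population B:
  Sum of ASFRs = 242.0 + 344.4 + 367.5 + 234.8 + 115.7 + 32.6 = 1337.0
  TFR = 5 × 1337.0 / 1000 = 6.685
Difference = 2.489 − 6.685 = -4.196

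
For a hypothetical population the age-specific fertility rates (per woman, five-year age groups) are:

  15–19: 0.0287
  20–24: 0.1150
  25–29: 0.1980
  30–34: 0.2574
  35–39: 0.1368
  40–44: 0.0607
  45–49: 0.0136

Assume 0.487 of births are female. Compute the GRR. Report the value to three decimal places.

1.973

Proportion female at birth = 0.487.
Sum of ASFRs = 0.0287 + 0.1150 + 0.1980 + 0.2574 + 0.1368 + 0.0607 + 0.0136 = 0.8102
TFR = 5 × 0.8102 = 4.051
GRR = 0.487 × 4.051 = 1.97284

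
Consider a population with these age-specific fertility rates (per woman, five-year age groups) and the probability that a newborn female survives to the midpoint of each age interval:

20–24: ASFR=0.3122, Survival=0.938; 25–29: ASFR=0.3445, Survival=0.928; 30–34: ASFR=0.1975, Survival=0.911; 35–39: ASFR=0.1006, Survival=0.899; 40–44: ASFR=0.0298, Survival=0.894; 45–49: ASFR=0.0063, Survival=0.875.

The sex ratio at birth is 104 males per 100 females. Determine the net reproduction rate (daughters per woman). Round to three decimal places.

2.243

Proportion female at birth = 100 / (100 + 104) = 0.49020.
Each age group contributes 5 × ASFR × survival:
  20–24: 5 × 0.3122 × 0.938 = 1.46422
  25–29: 5 × 0.3445 × 0.928 = 1.59848
  30–34: 5 × 0.1975 × 0.911 = 0.89961
  35–39: 5 × 0.1006 × 0.899 = 0.45220
  40–44: 5 × 0.0298 × 0.894 = 0.13321
  45–49: 5 × 0.0063 × 0.875 = 0.02756
Sum = 4.57528
NRR = 0.49020 × 4.57528 = 2.24280
NRR > 1, so each generation more than replaces itself.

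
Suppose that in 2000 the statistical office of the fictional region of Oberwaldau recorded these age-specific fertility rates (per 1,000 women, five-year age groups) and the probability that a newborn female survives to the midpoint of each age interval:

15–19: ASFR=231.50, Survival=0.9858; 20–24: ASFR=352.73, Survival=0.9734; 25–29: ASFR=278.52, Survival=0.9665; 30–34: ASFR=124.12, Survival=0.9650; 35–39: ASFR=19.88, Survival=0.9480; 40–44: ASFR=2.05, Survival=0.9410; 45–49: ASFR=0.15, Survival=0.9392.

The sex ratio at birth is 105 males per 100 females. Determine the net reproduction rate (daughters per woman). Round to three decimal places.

2.394

Proportion female at birth = 100 / (100 + 105) = 0.48780.
Survival-weighted fertility by age (5·fₓ·Sₓ):
  15–19: 5 × 231.50/1000 × 0.9858 = 1.14106
  20–24: 5 × 352.73/1000 × 0.9734 = 1.71674
  25–29: 5 × 278.52/1000 × 0.9665 = 1.34595
  30–34: 5 × 124.12/1000 × 0.9650 = 0.59888
  35–39: 5 × 19.88/1000 × 0.9480 = 0.09423
  40–44: 5 × 2.05/1000 × 0.9410 = 0.00965
  45–49: 5 × 0.15/1000 × 0.9392 = 0.00070
Sum = 4.90721
NRR = 0.48780 × 4.90721 = 2.39374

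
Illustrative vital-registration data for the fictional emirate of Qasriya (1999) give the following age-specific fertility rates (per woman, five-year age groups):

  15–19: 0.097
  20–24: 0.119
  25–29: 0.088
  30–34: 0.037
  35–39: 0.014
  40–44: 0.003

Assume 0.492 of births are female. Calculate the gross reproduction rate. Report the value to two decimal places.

Proportion female at birth = 0.492.
Sum of ASFRs = 0.097 + 0.119 + 0.088 + 0.037 + 0.014 + 0.003 = 0.358
TFR = 5 × 0.358 = 1.79
GRR = 0.492 × 1.79 = 0.88068

0.88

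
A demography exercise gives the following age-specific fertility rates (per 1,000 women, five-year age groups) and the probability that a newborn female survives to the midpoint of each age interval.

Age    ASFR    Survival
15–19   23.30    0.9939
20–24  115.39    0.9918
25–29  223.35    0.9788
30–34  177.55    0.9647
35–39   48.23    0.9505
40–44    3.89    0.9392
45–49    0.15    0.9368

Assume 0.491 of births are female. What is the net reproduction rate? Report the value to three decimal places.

1.417

Proportion female at birth = 0.491.
Per-age-group product (5 × ASFR × survival probability):
  15–19: 5 × 23.30/1000 × 0.9939 = 0.11579
  20–24: 5 × 115.39/1000 × 0.9918 = 0.57222
  25–29: 5 × 223.35/1000 × 0.9788 = 1.09307
  30–34: 5 × 177.55/1000 × 0.9647 = 0.85641
  35–39: 5 × 48.23/1000 × 0.9505 = 0.22921
  40–44: 5 × 3.89/1000 × 0.9392 = 0.01827
  45–49: 5 × 0.15/1000 × 0.9368 = 0.00070
Sum = 2.88567
NRR = 0.491 × 2.88567 = 1.41686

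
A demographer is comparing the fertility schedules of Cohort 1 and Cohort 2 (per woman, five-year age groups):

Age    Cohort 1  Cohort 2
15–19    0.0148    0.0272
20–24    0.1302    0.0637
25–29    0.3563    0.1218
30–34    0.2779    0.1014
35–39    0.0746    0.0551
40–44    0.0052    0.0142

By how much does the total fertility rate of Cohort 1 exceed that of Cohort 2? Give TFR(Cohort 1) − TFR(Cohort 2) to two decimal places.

Cohort 1:
  Sum of ASFRs = 0.0148 + 0.1302 + 0.3563 + 0.2779 + 0.0746 + 0.0052 = 0.8590
  TFR = 5 × 0.8590 = 4.295
Cohort 2:
  Sum of ASFRs = 0.0272 + 0.0637 + 0.1218 + 0.1014 + 0.0551 + 0.0142 = 0.3834
  TFR = 5 × 0.3834 = 1.917
Difference = 4.295 − 1.917 = 2.378

2.38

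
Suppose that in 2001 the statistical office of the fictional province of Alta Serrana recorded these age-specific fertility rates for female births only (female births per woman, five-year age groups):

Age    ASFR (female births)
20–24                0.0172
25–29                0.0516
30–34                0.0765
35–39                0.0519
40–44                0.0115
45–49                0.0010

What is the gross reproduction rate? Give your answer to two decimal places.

1.05

Sum of female ASFRs = 0.0172 + 0.0516 + 0.0765 + 0.0519 + 0.0115 + 0.0010 = 0.2097
GRR = 5 × 0.2097 = 1.0485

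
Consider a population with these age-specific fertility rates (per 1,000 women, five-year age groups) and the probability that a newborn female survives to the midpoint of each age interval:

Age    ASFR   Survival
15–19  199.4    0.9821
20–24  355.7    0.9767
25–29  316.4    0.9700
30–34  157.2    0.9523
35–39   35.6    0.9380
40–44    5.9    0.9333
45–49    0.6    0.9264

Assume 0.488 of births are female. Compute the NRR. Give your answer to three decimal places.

2.536

Proportion female at birth = 0.488.
Each age group contributes 5 × ASFR × survival:
  15–19: 5 × 199.4/1000 × 0.9821 = 0.97915
  20–24: 5 × 355.7/1000 × 0.9767 = 1.73706
  25–29: 5 × 316.4/1000 × 0.9700 = 1.53454
  30–34: 5 × 157.2/1000 × 0.9523 = 0.74851
  35–39: 5 × 35.6/1000 × 0.9380 = 0.16696
  40–44: 5 × 5.9/1000 × 0.9333 = 0.02753
  45–49: 5 × 0.6/1000 × 0.9264 = 0.00278
Sum = 5.19653
NRR = 0.488 × 5.19653 = 2.53591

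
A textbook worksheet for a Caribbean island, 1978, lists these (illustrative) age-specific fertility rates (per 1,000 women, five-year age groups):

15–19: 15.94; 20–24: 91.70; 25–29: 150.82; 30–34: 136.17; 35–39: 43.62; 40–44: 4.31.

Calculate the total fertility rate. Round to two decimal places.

2.21

Sum of ASFRs = 15.94 + 91.70 + 150.82 + 136.17 + 43.62 + 4.31 = 442.56
TFR = 5 × 442.56 / 1000 = 2.2128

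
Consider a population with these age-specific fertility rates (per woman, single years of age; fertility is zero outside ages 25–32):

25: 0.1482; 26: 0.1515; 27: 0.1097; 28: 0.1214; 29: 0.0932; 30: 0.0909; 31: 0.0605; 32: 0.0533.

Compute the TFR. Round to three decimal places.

Sum of ASFRs = 0.1482 + 0.1515 + 0.1097 + 0.1214 + 0.0932 + 0.0909 + 0.0605 + 0.0533 = 0.8287
TFR = 0.8287

0.829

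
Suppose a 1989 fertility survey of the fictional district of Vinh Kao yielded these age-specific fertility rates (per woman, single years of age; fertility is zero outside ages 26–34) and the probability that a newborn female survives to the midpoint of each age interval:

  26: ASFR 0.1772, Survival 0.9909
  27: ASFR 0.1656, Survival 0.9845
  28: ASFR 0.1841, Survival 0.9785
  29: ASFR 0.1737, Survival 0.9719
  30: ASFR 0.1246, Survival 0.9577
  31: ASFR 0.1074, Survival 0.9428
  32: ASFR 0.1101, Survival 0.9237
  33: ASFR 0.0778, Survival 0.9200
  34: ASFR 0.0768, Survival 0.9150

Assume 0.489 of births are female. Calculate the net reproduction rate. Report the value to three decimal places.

Proportion female at birth = 0.489.
Weighting each age-specific rate by interval width and survival:
  26: 1 × 0.1772 × 0.9909 = 0.17559
  27: 1 × 0.1656 × 0.9845 = 0.16303
  28: 1 × 0.1841 × 0.9785 = 0.18014
  29: 1 × 0.1737 × 0.9719 = 0.16882
  30: 1 × 0.1246 × 0.9577 = 0.11933
  31: 1 × 0.1074 × 0.9428 = 0.10126
  32: 1 × 0.1101 × 0.9237 = 0.10170
  33: 1 × 0.0778 × 0.9200 = 0.07158
  34: 1 × 0.0768 × 0.9150 = 0.07027
Sum = 1.15172
NRR = 0.489 × 1.15172 = 0.56319
With NRR below 1 the population is below replacement fertility.

0.563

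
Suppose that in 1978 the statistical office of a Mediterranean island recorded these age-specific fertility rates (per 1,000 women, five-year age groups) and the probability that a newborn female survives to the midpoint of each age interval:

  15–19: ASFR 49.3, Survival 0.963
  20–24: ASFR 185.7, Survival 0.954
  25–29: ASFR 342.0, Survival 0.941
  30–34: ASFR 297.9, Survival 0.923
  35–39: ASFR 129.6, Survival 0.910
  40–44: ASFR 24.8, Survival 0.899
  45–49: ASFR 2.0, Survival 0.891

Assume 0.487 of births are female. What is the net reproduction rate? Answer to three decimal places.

Proportion female at birth = 0.487.
Weighting each age-specific rate by interval width and survival:
  15–19: 5 × 49.3/1000 × 0.963 = 0.23738
  20–24: 5 × 185.7/1000 × 0.954 = 0.88579
  25–29: 5 × 342.0/1000 × 0.941 = 1.60911
  30–34: 5 × 297.9/1000 × 0.923 = 1.37481
  35–39: 5 × 129.6/1000 × 0.910 = 0.58968
  40–44: 5 × 24.8/1000 × 0.899 = 0.11148
  45–49: 5 × 2.0/1000 × 0.891 = 0.00891
Sum = 4.81716
NRR = 0.487 × 4.81716 = 2.34596

2.346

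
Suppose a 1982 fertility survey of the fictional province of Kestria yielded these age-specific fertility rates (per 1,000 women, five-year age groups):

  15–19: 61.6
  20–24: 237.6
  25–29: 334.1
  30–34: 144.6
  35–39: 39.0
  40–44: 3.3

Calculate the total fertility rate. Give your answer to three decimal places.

4.101

Sum of ASFRs = 61.6 + 237.6 + 334.1 + 144.6 + 39.0 + 3.3 = 820.2
TFR = 5 × 820.2 / 1000 = 4.101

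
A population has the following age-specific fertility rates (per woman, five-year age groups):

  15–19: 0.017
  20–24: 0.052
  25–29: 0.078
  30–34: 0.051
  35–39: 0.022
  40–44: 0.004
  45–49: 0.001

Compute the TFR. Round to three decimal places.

1.125

Sum of ASFRs = 0.017 + 0.052 + 0.078 + 0.051 + 0.022 + 0.004 + 0.001 = 0.225
TFR = 5 × 0.225 = 1.125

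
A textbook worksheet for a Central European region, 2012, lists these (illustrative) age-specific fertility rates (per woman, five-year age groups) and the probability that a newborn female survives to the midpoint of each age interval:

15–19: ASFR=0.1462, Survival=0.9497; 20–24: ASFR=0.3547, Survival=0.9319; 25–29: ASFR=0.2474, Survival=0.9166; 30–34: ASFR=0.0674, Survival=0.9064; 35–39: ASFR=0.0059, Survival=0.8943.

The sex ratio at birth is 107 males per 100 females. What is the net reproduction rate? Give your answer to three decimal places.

Proportion female at birth = 100 / (100 + 107) = 0.48309.
Each age group contributes 5 × ASFR × survival:
  15–19: 5 × 0.1462 × 0.9497 = 0.69423
  20–24: 5 × 0.3547 × 0.9319 = 1.65272
  25–29: 5 × 0.2474 × 0.9166 = 1.13383
  30–34: 5 × 0.0674 × 0.9064 = 0.30546
  35–39: 5 × 0.0059 × 0.8943 = 0.02638
Sum = 3.81262
NRR = 0.48309 × 3.81262 = 1.84184
An NRR exceeding 1 indicates intrinsic growth under these rates.

1.842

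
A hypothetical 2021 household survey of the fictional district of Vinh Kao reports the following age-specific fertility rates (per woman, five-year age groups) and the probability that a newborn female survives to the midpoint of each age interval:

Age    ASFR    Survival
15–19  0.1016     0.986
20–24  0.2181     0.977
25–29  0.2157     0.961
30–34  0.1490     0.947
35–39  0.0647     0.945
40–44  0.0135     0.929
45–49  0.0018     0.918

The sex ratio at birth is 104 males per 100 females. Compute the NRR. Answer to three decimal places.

Proportion female at birth = 100 / (100 + 104) = 0.49020.
Per-age-group product (5 × ASFR × survival probability):
  15–19: 5 × 0.1016 × 0.986 = 0.50089
  20–24: 5 × 0.2181 × 0.977 = 1.06542
  25–29: 5 × 0.2157 × 0.961 = 1.03644
  30–34: 5 × 0.1490 × 0.947 = 0.70552
  35–39: 5 × 0.0647 × 0.945 = 0.30571
  40–44: 5 × 0.0135 × 0.929 = 0.06271
  45–49: 5 × 0.0018 × 0.918 = 0.00826
Sum = 3.68495
NRR = 0.49020 × 3.68495 = 1.80636
An NRR exceeding 1 indicates intrinsic growth under these rates.

1.806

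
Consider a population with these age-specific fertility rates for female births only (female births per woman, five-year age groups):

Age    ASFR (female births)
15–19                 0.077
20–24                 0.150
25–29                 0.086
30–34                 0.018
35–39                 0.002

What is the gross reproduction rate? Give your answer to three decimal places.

Sum of female ASFRs = 0.077 + 0.150 + 0.086 + 0.018 + 0.002 = 0.333
GRR = 5 × 0.333 = 1.665

1.665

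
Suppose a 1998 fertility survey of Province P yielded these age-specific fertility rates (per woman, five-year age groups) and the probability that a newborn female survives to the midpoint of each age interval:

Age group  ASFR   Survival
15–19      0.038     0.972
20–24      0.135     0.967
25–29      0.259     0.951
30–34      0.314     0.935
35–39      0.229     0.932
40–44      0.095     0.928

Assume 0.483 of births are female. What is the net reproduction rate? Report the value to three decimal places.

Proportion female at birth = 0.483.
Survival-weighted fertility by age (5·fₓ·Sₓ):
  15–19: 5 × 0.038 × 0.972 = 0.18468
  20–24: 5 × 0.135 × 0.967 = 0.65273
  25–29: 5 × 0.259 × 0.951 = 1.23155
  30–34: 5 × 0.314 × 0.935 = 1.46795
  35–39: 5 × 0.229 × 0.932 = 1.06714
  40–44: 5 × 0.095 × 0.928 = 0.44080
Sum = 5.04485
NRR = 0.483 × 5.04485 = 2.43666
With NRR above 1 the population is above replacement fertility.

2.437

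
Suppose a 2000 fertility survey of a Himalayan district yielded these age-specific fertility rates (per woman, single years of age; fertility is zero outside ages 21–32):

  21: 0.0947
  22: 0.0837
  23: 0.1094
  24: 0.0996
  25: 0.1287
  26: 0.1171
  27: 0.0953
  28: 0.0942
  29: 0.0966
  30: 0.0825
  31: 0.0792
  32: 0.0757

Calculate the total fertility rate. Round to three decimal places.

1.157

Sum of ASFRs = 0.0947 + 0.0837 + 0.1094 + 0.0996 + 0.1287 + 0.1171 + 0.0953 + 0.0942 + 0.0966 + 0.0825 + 0.0792 + 0.0757 = 1.1567
TFR = 1.1567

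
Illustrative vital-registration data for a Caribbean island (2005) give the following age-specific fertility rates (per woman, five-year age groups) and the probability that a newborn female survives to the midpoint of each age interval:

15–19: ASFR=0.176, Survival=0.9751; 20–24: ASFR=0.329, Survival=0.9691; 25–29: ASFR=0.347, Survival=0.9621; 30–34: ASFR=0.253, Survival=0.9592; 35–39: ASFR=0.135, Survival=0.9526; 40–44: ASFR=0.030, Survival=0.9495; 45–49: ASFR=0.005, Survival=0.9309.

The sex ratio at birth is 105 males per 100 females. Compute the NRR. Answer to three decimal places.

2.997

Proportion female at birth = 100 / (100 + 105) = 0.48780.
Each age group contributes 5 × ASFR × survival:
  15–19: 5 × 0.176 × 0.9751 = 0.85809
  20–24: 5 × 0.329 × 0.9691 = 1.59417
  25–29: 5 × 0.347 × 0.9621 = 1.66924
  30–34: 5 × 0.253 × 0.9592 = 1.21339
  35–39: 5 × 0.135 × 0.9526 = 0.64301
  40–44: 5 × 0.030 × 0.9495 = 0.14243
  45–49: 5 × 0.005 × 0.9309 = 0.02327
Sum = 6.14360
NRR = 0.48780 × 6.14360 = 2.99685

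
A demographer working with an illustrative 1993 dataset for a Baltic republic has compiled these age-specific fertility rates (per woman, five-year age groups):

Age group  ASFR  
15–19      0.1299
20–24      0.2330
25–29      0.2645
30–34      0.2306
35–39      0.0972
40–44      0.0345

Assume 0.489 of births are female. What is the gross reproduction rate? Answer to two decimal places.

2.42

Proportion female at birth = 0.489.
Sum of ASFRs = 0.1299 + 0.2330 + 0.2645 + 0.2306 + 0.0972 + 0.0345 = 0.9897
TFR = 5 × 0.9897 = 4.9485
GRR = 0.489 × 4.9485 = 2.41982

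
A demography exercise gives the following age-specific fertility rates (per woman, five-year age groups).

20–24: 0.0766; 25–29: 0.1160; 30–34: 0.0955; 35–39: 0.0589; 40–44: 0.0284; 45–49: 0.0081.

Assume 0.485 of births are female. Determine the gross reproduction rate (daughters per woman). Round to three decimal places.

Proportion female at birth = 0.485.
Sum of ASFRs = 0.0766 + 0.1160 + 0.0955 + 0.0589 + 0.0284 + 0.0081 = 0.3835
TFR = 5 × 0.3835 = 1.9175
GRR = 0.485 × 1.9175 = 0.92999

0.930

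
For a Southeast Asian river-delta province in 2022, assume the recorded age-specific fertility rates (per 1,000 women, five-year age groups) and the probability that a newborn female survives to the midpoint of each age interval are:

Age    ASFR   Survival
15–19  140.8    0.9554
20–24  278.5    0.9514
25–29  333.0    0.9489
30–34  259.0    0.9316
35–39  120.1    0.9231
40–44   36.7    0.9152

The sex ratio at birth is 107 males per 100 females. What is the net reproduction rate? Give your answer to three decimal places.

Proportion female at birth = 100 / (100 + 107) = 0.48309.
Per-age-group product (5 × ASFR × survival probability):
  15–19: 5 × 140.8/1000 × 0.9554 = 0.67260
  20–24: 5 × 278.5/1000 × 0.9514 = 1.32482
  25–29: 5 × 333.0/1000 × 0.9489 = 1.57992
  30–34: 5 × 259.0/1000 × 0.9316 = 1.20642
  35–39: 5 × 120.1/1000 × 0.9231 = 0.55432
  40–44: 5 × 36.7/1000 × 0.9152 = 0.16794
Sum = 5.50602
NRR = 0.48309 × 5.50602 = 2.65990

2.660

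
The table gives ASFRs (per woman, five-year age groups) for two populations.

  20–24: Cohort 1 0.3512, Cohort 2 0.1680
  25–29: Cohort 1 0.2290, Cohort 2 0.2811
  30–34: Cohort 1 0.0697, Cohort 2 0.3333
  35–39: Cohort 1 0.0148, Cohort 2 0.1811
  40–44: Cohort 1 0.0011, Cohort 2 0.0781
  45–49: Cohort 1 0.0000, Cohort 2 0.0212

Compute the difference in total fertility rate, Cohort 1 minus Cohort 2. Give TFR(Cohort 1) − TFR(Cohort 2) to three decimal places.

Cohort 1:
  Sum of ASFRs = 0.3512 + 0.2290 + 0.0697 + 0.0148 + 0.0011 + 0.0000 = 0.6658
  TFR = 5 × 0.6658 = 3.329
Cohort 2:
  Sum of ASFRs = 0.1680 + 0.2811 + 0.3333 + 0.1811 + 0.0781 + 0.0212 = 1.0628
  TFR = 5 × 1.0628 = 5.314
Difference = 3.329 − 5.314 = -1.985

-1.985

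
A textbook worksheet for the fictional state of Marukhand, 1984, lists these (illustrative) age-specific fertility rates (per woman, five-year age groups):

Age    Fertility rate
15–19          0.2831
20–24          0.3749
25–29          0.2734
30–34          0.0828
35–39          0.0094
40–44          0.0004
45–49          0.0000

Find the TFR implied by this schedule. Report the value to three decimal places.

5.120

Sum of ASFRs = 0.2831 + 0.3749 + 0.2734 + 0.0828 + 0.0094 + 0.0004 + 0.0000 = 1.0240
TFR = 5 × 1.0240 = 5.12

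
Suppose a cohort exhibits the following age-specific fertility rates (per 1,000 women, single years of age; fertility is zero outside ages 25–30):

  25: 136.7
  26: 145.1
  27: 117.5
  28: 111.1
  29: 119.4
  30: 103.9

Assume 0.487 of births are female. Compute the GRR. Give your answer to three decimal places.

0.357

Proportion female at birth = 0.487.
Sum of ASFRs = 136.7 + 145.1 + 117.5 + 111.1 + 119.4 + 103.9 = 733.7
TFR = 733.7 / 1000 = 0.7337
GRR = 0.487 × 0.7337 = 0.35731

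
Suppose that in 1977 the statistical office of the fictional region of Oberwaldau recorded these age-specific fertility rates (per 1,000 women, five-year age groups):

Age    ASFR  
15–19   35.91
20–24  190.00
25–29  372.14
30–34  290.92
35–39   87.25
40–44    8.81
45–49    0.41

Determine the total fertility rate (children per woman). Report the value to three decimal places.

4.927

Sum of ASFRs = 35.91 + 190.00 + 372.14 + 290.92 + 87.25 + 8.81 + 0.41 = 985.44
TFR = 5 × 985.44 / 1000 = 4.9272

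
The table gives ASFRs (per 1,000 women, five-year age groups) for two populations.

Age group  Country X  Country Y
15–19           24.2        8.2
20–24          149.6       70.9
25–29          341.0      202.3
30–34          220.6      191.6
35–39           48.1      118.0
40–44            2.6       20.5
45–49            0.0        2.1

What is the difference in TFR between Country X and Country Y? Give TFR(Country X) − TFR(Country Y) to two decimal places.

0.86

Country X:
  Sum of ASFRs = 24.2 + 149.6 + 341.0 + 220.6 + 48.1 + 2.6 + 0.0 = 786.1
  TFR = 5 × 786.1 / 1000 = 3.9305
Country Y:
  Sum of ASFRs = 8.2 + 70.9 + 202.3 + 191.6 + 118.0 + 20.5 + 2.1 = 613.6
  TFR = 5 × 613.6 / 1000 = 3.068
Difference = 3.9305 − 3.068 = 0.8625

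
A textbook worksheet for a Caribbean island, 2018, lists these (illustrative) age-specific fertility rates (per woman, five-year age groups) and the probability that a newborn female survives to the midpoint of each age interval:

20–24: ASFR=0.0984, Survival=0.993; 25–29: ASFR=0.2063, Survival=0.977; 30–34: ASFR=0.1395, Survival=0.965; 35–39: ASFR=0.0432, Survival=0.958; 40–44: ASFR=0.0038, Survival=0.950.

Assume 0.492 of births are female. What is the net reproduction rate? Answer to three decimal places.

Proportion female at birth = 0.492.
Per-age-group product (5 × ASFR × survival probability):
  20–24: 5 × 0.0984 × 0.993 = 0.48856
  25–29: 5 × 0.2063 × 0.977 = 1.00778
  30–34: 5 × 0.1395 × 0.965 = 0.67309
  35–39: 5 × 0.0432 × 0.958 = 0.20693
  40–44: 5 × 0.0038 × 0.950 = 0.01805
Sum = 2.39441
NRR = 0.492 × 2.39441 = 1.17805
An NRR exceeding 1 indicates intrinsic growth under these rates.

1.178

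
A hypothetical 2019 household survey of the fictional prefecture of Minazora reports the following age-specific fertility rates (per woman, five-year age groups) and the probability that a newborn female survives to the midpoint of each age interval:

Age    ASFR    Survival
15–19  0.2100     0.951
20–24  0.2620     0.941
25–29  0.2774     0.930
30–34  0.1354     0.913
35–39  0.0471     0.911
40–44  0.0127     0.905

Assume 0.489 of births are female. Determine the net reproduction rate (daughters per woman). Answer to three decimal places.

Proportion female at birth = 0.489.
Each age group contributes 5 × ASFR × survival:
  15–19: 5 × 0.2100 × 0.951 = 0.99855
  20–24: 5 × 0.2620 × 0.941 = 1.23271
  25–29: 5 × 0.2774 × 0.930 = 1.28991
  30–34: 5 × 0.1354 × 0.913 = 0.61810
  35–39: 5 × 0.0471 × 0.911 = 0.21454
  40–44: 5 × 0.0127 × 0.905 = 0.05747
Sum = 4.41128
NRR = 0.489 × 4.41128 = 2.15712

2.157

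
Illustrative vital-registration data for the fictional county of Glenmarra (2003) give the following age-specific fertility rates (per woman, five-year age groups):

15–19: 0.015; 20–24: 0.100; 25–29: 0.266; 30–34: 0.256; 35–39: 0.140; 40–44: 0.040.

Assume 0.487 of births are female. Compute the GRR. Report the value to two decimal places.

1.99

Proportion female at birth = 0.487.
Sum of ASFRs = 0.015 + 0.100 + 0.266 + 0.256 + 0.140 + 0.040 = 0.817
TFR = 5 × 0.817 = 4.085
GRR = 0.487 × 4.085 = 1.98940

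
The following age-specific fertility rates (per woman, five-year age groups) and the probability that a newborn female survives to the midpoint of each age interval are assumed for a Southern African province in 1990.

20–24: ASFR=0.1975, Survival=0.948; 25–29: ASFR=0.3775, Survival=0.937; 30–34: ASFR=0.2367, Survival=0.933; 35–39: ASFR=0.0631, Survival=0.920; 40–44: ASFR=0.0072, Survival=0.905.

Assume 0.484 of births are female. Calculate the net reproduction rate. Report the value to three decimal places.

Proportion female at birth = 0.484.
Weighting each age-specific rate by interval width and survival:
  20–24: 5 × 0.1975 × 0.948 = 0.93615
  25–29: 5 × 0.3775 × 0.937 = 1.76859
  30–34: 5 × 0.2367 × 0.933 = 1.10421
  35–39: 5 × 0.0631 × 0.920 = 0.29026
  40–44: 5 × 0.0072 × 0.905 = 0.03258
Sum = 4.13179
NRR = 0.484 × 4.13179 = 1.99979

2.000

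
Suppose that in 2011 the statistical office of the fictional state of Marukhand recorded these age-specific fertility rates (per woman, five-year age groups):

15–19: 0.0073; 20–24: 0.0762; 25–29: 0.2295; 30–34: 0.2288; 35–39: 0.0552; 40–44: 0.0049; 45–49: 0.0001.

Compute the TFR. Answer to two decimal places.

Sum of ASFRs = 0.0073 + 0.0762 + 0.2295 + 0.2288 + 0.0552 + 0.0049 + 0.0001 = 0.6020
TFR = 5 × 0.6020 = 3.01

3.01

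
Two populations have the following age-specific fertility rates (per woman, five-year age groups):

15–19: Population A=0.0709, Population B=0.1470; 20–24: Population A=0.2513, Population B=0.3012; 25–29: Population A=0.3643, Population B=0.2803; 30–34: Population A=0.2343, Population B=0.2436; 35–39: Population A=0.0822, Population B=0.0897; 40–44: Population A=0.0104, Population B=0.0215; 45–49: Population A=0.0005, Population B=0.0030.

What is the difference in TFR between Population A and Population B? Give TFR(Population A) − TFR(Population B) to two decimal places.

Population A:
  Sum of ASFRs = 0.0709 + 0.2513 + 0.3643 + 0.2343 + 0.0822 + 0.0104 + 0.0005 = 1.0139
  TFR = 5 × 1.0139 = 5.0695
Population B:
  Sum of ASFRs = 0.1470 + 0.3012 + 0.2803 + 0.2436 + 0.0897 + 0.0215 + 0.0030 = 1.0863
  TFR = 5 × 1.0863 = 5.4315
Difference = 5.0695 − 5.4315 = -0.362

-0.36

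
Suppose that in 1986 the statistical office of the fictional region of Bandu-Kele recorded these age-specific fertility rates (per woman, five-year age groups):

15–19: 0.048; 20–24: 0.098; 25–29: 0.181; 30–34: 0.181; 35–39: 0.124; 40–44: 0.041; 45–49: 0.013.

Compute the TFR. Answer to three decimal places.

Sum of ASFRs = 0.048 + 0.098 + 0.181 + 0.181 + 0.124 + 0.041 + 0.013 = 0.686
TFR = 5 × 0.686 = 3.43

3.430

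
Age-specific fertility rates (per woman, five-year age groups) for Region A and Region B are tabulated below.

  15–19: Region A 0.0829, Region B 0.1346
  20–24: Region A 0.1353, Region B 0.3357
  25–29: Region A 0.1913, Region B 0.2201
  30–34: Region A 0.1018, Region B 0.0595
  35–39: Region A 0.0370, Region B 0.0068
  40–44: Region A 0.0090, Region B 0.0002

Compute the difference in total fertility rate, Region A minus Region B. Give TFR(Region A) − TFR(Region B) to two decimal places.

Region A:
  Sum of ASFRs = 0.0829 + 0.1353 + 0.1913 + 0.1018 + 0.0370 + 0.0090 = 0.5573
  TFR = 5 × 0.5573 = 2.7865
Region B:
  Sum of ASFRs = 0.1346 + 0.3357 + 0.2201 + 0.0595 + 0.0068 + 0.0002 = 0.7569
  TFR = 5 × 0.7569 = 3.7845
Difference = 2.7865 − 3.7845 = -0.998

-1.00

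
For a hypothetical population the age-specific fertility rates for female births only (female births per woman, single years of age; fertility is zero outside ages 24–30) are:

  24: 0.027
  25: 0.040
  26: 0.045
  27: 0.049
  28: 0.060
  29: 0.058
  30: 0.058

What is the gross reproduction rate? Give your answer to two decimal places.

0.34

Sum of female ASFRs = 0.027 + 0.040 + 0.045 + 0.049 + 0.060 + 0.058 + 0.058 = 0.337
GRR = 0.337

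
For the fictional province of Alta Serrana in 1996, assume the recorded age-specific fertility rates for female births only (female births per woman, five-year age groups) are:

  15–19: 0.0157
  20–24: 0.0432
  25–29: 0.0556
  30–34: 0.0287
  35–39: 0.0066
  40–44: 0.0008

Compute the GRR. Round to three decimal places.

Sum of female ASFRs = 0.0157 + 0.0432 + 0.0556 + 0.0287 + 0.0066 + 0.0008 = 0.1506
GRR = 5 × 0.1506 = 0.753

0.753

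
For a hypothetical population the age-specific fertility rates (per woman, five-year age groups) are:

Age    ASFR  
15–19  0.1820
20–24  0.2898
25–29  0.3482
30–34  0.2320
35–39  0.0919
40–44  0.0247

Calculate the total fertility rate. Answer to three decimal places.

Sum of ASFRs = 0.1820 + 0.2898 + 0.3482 + 0.2320 + 0.0919 + 0.0247 = 1.1686
TFR = 5 × 1.1686 = 5.843

5.843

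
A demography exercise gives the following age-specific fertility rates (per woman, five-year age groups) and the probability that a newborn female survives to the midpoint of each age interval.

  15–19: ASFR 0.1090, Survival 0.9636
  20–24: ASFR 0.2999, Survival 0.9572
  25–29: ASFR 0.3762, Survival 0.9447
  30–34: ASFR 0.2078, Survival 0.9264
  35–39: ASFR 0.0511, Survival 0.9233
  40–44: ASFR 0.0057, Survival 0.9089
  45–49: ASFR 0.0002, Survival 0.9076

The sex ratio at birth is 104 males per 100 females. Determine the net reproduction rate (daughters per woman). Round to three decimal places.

Proportion female at birth = 100 / (100 + 104) = 0.49020.
Per-age-group product (5 × ASFR × survival probability):
  15–19: 5 × 0.1090 × 0.9636 = 0.52516
  20–24: 5 × 0.2999 × 0.9572 = 1.43532
  25–29: 5 × 0.3762 × 0.9447 = 1.77698
  30–34: 5 × 0.2078 × 0.9264 = 0.96253
  35–39: 5 × 0.0511 × 0.9233 = 0.23590
  40–44: 5 × 0.0057 × 0.9089 = 0.02590
  45–49: 5 × 0.0002 × 0.9076 = 0.00091
Sum = 4.96270
NRR = 0.49020 × 4.96270 = 2.43272
An NRR exceeding 1 indicates intrinsic growth under these rates.

2.433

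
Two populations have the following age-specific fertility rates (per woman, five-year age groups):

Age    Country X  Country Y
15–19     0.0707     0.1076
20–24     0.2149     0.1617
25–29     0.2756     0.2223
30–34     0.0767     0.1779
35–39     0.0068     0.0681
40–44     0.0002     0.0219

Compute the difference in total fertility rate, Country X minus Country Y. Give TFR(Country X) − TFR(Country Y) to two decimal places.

Country X:
  Sum of ASFRs = 0.0707 + 0.2149 + 0.2756 + 0.0767 + 0.0068 + 0.0002 = 0.6449
  TFR = 5 × 0.6449 = 3.2245
Country Y:
  Sum of ASFRs = 0.1076 + 0.1617 + 0.2223 + 0.1779 + 0.0681 + 0.0219 = 0.7595
  TFR = 5 × 0.7595 = 3.7975
Difference = 3.2245 − 3.7975 = -0.573

-0.57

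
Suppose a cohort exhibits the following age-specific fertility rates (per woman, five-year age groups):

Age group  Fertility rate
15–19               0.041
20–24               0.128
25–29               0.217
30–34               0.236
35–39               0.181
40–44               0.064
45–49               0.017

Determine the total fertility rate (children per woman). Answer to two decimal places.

4.42

Sum of ASFRs = 0.041 + 0.128 + 0.217 + 0.236 + 0.181 + 0.064 + 0.017 = 0.884
TFR = 5 × 0.884 = 4.42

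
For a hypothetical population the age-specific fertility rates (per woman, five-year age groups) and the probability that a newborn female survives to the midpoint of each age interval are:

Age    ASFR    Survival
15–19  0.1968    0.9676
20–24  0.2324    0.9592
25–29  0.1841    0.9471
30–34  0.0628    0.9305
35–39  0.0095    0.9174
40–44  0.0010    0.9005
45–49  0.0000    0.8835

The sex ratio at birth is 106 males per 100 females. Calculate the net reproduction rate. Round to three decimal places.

Proportion female at birth = 100 / (100 + 106) = 0.48544.
Weighting each age-specific rate by interval width and survival:
  15–19: 5 × 0.1968 × 0.9676 = 0.95212
  20–24: 5 × 0.2324 × 0.9592 = 1.11459
  25–29: 5 × 0.1841 × 0.9471 = 0.87181
  30–34: 5 × 0.0628 × 0.9305 = 0.29218
  35–39: 5 × 0.0095 × 0.9174 = 0.04358
  40–44: 5 × 0.0010 × 0.9005 = 0.00450
  45–49: 5 × 0.0000 × 0.8835 = 0.00000
Sum = 3.27878
NRR = 0.48544 × 3.27878 = 1.59165

1.592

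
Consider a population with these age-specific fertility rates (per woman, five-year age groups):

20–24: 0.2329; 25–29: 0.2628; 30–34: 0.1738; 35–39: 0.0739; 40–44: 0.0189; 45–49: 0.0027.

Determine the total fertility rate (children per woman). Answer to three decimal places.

3.825

Sum of ASFRs = 0.2329 + 0.2628 + 0.1738 + 0.0739 + 0.0189 + 0.0027 = 0.7650
TFR = 5 × 0.7650 = 3.825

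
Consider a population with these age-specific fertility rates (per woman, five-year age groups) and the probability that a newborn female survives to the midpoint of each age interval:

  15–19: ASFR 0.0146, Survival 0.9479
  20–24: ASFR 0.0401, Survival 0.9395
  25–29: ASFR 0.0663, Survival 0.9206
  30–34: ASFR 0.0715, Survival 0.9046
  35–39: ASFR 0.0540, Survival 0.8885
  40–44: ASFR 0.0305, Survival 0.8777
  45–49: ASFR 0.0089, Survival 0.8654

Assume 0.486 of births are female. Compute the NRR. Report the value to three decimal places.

Proportion female at birth = 0.486.
Per-age-group product (5 × ASFR × survival probability):
  15–19: 5 × 0.0146 × 0.9479 = 0.06920
  20–24: 5 × 0.0401 × 0.9395 = 0.18837
  25–29: 5 × 0.0663 × 0.9206 = 0.30518
  30–34: 5 × 0.0715 × 0.9046 = 0.32339
  35–39: 5 × 0.0540 × 0.8885 = 0.23990
  40–44: 5 × 0.0305 × 0.8777 = 0.13385
  45–49: 5 × 0.0089 × 0.8654 = 0.03851
Sum = 1.29840
NRR = 0.486 × 1.29840 = 0.63102

0.631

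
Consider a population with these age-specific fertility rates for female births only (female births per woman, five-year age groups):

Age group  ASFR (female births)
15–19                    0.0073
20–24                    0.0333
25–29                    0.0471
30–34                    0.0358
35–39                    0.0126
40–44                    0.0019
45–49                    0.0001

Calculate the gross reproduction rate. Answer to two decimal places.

0.69

Sum of female ASFRs = 0.0073 + 0.0333 + 0.0471 + 0.0358 + 0.0126 + 0.0019 + 0.0001 = 0.1381
GRR = 5 × 0.1381 = 0.6905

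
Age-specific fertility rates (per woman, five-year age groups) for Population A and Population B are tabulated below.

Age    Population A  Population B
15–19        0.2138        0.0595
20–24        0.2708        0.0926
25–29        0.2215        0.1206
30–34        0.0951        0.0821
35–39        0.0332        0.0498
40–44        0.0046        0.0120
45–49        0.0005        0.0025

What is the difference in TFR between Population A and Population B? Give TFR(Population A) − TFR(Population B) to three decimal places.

Population A:
  Sum of ASFRs = 0.2138 + 0.2708 + 0.2215 + 0.0951 + 0.0332 + 0.0046 + 0.0005 = 0.8395
  TFR = 5 × 0.8395 = 4.1975
Population B:
  Sum of ASFRs = 0.0595 + 0.0926 + 0.1206 + 0.0821 + 0.0498 + 0.0120 + 0.0025 = 0.4191
  TFR = 5 × 0.4191 = 2.0955
Difference = 4.1975 − 2.0955 = 2.102

2.102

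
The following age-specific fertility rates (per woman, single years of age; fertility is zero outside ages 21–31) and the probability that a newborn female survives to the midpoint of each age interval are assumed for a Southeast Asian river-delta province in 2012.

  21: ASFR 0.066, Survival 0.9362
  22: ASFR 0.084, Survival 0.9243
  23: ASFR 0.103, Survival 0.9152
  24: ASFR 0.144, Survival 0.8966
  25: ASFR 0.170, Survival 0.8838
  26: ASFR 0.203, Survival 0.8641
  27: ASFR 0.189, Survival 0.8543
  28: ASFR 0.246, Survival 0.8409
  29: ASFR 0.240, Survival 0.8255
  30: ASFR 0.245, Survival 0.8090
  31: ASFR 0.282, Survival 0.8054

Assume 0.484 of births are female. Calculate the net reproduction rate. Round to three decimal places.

0.813

Proportion female at birth = 0.484.
Each age group contributes 1 × ASFR × survival:
  21: 1 × 0.066 × 0.9362 = 0.06179
  22: 1 × 0.084 × 0.9243 = 0.07764
  23: 1 × 0.103 × 0.9152 = 0.09427
  24: 1 × 0.144 × 0.8966 = 0.12911
  25: 1 × 0.170 × 0.8838 = 0.15025
  26: 1 × 0.203 × 0.8641 = 0.17541
  27: 1 × 0.189 × 0.8543 = 0.16146
  28: 1 × 0.246 × 0.8409 = 0.20686
  29: 1 × 0.240 × 0.8255 = 0.19812
  30: 1 × 0.245 × 0.8090 = 0.19821
  31: 1 × 0.282 × 0.8054 = 0.22712
Sum = 1.68024
NRR = 0.484 × 1.68024 = 0.81324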